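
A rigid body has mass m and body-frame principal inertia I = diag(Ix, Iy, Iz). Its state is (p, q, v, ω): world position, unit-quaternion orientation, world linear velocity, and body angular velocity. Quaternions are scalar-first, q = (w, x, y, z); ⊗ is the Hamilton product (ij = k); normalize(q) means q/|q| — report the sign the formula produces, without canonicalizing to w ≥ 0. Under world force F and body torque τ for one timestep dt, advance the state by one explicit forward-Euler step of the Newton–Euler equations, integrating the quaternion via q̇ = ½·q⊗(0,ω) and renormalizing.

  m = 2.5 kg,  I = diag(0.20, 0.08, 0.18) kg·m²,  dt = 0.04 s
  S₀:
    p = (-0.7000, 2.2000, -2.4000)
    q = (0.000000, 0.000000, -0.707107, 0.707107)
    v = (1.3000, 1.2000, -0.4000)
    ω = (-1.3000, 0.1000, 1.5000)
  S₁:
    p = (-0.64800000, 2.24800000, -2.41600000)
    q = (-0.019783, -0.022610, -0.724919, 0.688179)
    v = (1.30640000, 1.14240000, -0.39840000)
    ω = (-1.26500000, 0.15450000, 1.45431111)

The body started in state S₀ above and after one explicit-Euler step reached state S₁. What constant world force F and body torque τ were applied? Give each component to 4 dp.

v₁ − v₀ = (0.00640000, -0.05760000, 0.00160000)
applied force F = (0.4000, -3.6000, 0.1000)
Δω = ω₁−ω₀ = (0.03500000, 0.05450000, -0.04568889)
I·α + gyro = (0.1900, 0.0700, -0.1900)

F = (0.4000, -3.6000, 0.1000)
τ = (0.1900, 0.0700, -0.1900)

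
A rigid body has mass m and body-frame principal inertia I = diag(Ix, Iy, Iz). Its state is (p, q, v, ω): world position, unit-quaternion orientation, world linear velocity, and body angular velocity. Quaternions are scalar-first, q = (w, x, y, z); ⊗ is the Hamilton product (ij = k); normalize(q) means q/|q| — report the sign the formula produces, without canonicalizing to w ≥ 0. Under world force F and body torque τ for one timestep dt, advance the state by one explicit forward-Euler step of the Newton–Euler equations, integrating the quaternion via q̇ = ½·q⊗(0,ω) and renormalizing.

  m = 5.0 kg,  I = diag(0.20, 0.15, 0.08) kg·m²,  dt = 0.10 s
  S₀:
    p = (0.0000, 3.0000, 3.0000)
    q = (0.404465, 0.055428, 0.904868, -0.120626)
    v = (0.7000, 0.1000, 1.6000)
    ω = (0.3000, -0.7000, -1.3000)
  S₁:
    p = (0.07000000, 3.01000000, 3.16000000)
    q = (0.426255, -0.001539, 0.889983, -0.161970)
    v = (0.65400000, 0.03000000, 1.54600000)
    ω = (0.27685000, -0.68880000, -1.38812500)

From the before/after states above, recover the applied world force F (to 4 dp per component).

F = (-2.3000, -3.5000, -2.7000)

v₁ − v₀ = (-0.04600000, -0.07000000, -0.05400000)
F = m·Δv/dt = (-2.3000, -3.5000, -2.7000)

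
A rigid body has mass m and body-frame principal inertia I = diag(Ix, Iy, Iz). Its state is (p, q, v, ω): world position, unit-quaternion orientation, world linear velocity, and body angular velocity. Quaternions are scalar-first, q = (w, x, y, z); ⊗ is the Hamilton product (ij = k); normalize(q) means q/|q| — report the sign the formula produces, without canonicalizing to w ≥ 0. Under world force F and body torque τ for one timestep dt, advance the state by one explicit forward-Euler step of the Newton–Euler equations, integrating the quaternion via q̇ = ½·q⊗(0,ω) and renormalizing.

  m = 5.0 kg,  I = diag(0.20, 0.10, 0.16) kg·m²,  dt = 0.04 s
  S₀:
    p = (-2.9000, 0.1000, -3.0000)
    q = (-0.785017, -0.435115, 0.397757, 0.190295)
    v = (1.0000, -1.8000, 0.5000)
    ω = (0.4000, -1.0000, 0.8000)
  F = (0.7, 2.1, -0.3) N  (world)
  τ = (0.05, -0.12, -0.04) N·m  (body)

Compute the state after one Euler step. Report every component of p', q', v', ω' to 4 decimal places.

p' = (-2.8600, 0.0280, -2.9800)
q' = (-0.7763, -0.4311, 0.4218, 0.1832)
v' = (1.0056, -1.7832, 0.4976)
ω' = (0.4196, -1.0531, 0.7800)

p + v·dt = (-2.8600, 0.0280, -2.9800)
v + (F/m)dt = (1.0056, -1.7832, 0.4976)
ω×(Iω) gyroscopic = (-0.0480, 0.0128, 0.0400)
α = I⁻¹(τ − ω×Iω) = (0.4900, -1.3280, -0.5000)
new body rate ω' = (0.4196, -1.0531, 0.7800)
2q̇ = q⊗(0,ω) = (0.4195670, 0.1944938, 1.2092270, -0.3520014)
updated quaternion q' = (-0.7763, -0.4311, 0.4218, 0.1832)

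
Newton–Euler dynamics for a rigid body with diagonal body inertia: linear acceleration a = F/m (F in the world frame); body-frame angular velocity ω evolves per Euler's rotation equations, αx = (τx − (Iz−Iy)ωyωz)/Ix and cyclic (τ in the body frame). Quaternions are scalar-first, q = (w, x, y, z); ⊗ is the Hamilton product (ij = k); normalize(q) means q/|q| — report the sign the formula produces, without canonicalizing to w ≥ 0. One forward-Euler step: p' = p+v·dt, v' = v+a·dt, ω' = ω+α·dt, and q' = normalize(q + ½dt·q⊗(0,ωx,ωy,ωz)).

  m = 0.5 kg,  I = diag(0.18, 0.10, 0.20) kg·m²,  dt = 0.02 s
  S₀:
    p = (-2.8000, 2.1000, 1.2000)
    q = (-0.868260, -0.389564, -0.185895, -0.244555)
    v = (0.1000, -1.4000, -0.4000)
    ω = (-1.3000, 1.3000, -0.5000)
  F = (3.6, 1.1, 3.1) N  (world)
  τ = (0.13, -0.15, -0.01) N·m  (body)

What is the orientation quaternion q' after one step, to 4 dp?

2q̇ = q⊗(0,ω) = (-0.3870472, 1.5396070, -1.0055985, -0.3139667)
q + ½dt·q⊗(0,ω), renormalized = (-0.8720, -0.3741, -0.1959, -0.2476)

q' = (-0.8720, -0.3741, -0.1959, -0.2476)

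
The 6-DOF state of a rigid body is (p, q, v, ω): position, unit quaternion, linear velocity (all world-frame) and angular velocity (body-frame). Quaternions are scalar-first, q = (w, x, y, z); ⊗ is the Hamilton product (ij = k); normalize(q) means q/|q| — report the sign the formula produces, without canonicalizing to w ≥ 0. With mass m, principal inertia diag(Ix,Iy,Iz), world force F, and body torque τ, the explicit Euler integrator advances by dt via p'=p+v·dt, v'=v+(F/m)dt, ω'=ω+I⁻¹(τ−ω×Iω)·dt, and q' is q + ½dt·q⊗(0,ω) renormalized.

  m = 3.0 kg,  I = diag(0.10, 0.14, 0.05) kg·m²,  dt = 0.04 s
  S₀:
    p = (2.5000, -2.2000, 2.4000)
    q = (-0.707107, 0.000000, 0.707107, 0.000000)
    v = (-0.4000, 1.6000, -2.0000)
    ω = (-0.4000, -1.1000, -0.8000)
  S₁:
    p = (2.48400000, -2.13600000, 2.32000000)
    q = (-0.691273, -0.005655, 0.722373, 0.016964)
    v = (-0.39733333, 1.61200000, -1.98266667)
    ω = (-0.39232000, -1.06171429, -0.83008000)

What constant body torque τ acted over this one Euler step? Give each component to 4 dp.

rate change Δω = (0.00768000, 0.03828571, -0.03008000)
τ = I·(Δω/dt) + ω₀×(Iω₀) = (-0.0600, 0.1500, -0.0200)

τ = (-0.0600, 0.1500, -0.0200)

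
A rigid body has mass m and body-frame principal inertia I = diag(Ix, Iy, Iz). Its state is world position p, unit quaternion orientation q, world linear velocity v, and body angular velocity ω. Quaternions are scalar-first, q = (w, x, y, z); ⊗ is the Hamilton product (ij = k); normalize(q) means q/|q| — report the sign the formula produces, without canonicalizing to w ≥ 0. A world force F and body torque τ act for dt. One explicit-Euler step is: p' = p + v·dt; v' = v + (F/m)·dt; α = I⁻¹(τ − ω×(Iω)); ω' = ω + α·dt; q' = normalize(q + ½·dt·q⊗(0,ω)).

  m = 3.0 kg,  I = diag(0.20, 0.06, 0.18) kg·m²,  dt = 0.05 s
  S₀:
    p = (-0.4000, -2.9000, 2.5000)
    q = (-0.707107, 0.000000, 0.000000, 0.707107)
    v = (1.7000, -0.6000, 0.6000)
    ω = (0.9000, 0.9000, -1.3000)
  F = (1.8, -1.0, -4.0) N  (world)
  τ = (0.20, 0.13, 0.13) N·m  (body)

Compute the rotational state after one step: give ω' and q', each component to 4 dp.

ω' = (0.9851, 1.0278, -1.2324)
q' = (-0.6834, -0.0318, 0.0000, 0.7293)

angular accel α = (1.7020, 2.5567, 1.3522)
ω + α·dt = (0.9851, 1.0278, -1.2324)
q⊗(0,ω) = (0.9192391, -1.2727926, 0.0000000, 0.9192391)
updated quaternion q' = (-0.6834, -0.0318, 0.0000, 0.7293)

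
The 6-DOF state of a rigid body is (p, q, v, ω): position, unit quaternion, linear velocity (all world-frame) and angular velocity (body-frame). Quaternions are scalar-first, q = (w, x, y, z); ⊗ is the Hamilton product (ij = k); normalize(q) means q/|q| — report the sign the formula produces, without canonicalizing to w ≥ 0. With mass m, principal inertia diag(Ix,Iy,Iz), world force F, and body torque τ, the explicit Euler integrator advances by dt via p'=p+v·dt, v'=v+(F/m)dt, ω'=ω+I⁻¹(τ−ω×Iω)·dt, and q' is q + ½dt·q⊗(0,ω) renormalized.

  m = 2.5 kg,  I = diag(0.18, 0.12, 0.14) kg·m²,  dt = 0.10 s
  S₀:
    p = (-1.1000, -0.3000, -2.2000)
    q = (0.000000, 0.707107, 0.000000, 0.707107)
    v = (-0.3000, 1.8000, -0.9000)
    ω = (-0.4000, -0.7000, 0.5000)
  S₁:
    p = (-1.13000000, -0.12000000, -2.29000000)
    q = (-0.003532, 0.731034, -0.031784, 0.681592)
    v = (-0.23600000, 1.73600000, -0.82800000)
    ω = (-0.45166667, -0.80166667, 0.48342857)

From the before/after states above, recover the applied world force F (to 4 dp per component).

velocity change Δv = (0.06400000, -0.06400000, 0.07200000)
applied force F = (1.6000, -1.6000, 1.8000)

F = (1.6000, -1.6000, 1.8000)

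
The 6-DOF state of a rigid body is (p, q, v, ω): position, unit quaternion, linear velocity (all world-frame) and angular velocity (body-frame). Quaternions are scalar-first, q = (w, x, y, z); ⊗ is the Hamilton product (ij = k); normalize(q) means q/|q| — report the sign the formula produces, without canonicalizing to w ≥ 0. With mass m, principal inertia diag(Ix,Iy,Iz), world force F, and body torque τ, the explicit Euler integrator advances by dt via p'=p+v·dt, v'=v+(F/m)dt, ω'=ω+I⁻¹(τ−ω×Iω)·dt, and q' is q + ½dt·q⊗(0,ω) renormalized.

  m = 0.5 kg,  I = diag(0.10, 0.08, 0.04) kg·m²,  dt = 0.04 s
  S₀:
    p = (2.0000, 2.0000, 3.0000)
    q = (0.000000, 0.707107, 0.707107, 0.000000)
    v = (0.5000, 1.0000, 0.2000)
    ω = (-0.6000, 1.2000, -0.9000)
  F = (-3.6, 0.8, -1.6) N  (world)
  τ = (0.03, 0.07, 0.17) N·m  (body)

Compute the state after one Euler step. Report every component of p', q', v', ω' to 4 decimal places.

p' = (2.0200, 2.0400, 3.0080)
q' = (-0.0085, 0.6940, 0.7195, 0.0254)
v' = (0.2120, 1.0640, 0.0720)
ω' = (-0.6053, 1.2188, -0.7444)

angular accel α = (-0.1320, 0.4700, 3.8900)
new body rate ω' = (-0.6053, 1.2188, -0.7444)
Hamilton product q⊗(0,ω) = (-0.4242642, -0.6363963, 0.6363963, 1.2727926)
updated quaternion q' = (-0.0085, 0.6940, 0.7195, 0.0254)
a = F/m = (-7.2000, 1.6000, -3.2000)
p' = p + v·dt = (2.0200, 2.0400, 3.0080)
new velocity v' = (0.2120, 1.0640, 0.0720)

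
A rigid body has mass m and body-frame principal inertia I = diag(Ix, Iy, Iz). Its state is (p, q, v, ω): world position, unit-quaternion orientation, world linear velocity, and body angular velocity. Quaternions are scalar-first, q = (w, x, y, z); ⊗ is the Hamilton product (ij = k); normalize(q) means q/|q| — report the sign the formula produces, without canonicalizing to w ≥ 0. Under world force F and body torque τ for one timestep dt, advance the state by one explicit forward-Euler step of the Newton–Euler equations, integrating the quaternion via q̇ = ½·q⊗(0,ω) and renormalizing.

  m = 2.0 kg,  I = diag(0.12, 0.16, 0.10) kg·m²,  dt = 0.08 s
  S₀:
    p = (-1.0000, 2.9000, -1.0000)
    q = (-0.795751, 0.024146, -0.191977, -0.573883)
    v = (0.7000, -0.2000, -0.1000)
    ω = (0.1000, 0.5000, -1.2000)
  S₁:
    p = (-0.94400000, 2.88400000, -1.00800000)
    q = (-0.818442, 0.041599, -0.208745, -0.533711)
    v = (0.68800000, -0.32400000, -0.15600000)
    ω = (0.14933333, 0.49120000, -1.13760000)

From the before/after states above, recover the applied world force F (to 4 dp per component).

Δv = v₁−v₀ = (-0.01200000, -0.12400000, -0.05600000)
m·(v₁−v₀)/dt = (-0.3000, -3.1000, -1.4000)

F = (-0.3000, -3.1000, -1.4000)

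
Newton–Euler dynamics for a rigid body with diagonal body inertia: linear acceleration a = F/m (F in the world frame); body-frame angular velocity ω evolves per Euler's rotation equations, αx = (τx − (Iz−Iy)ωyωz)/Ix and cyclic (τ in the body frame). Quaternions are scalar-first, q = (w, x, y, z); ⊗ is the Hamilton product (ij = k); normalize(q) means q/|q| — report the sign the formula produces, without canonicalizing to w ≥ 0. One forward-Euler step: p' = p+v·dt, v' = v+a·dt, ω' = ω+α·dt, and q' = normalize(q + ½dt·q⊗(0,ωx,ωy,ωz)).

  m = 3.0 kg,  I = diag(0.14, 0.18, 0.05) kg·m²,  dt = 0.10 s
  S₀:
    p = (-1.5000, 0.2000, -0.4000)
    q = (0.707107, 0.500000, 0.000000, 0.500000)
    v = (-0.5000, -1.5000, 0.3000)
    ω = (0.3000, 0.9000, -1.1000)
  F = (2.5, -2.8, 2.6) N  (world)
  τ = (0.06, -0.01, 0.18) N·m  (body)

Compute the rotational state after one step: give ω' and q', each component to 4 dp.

ω' = (0.2509, 0.9109, -0.7616)
q' = (0.7252, 0.4868, 0.0666, 0.4823)

ω×(Iω) gyroscopic = (0.1287, -0.0297, 0.0108)
(τ − ω×Iω)/I = (-0.4907, 0.1094, 3.3840)
new body rate ω' = (0.2509, 0.9109, -0.7616)
2q̇ = q⊗(0,ω) = (0.4000000, -0.2378679, 1.3363963, -0.3278177)
q + ½dt·q⊗(0,ω), renormalized = (0.7252, 0.4868, 0.0666, 0.4823)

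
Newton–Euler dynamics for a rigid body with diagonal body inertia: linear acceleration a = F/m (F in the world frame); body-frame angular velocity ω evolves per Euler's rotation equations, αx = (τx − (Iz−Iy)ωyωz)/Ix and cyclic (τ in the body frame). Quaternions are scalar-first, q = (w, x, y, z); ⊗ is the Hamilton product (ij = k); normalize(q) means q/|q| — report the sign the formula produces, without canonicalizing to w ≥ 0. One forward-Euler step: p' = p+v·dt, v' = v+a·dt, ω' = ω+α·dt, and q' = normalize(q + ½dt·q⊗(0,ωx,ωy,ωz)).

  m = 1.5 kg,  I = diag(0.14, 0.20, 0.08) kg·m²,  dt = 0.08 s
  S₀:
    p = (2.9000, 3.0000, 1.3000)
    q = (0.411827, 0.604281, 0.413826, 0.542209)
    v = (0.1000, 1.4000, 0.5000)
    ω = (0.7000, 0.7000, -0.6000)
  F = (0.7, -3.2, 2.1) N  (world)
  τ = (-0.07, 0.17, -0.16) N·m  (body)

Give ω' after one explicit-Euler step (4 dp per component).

ω' = (0.6312, 0.7781, -0.7894)

(τ − ω×Iω)/I = (-0.8600, 0.9760, -2.3675)
ω + α·dt = (0.6312, 0.7781, -0.7894)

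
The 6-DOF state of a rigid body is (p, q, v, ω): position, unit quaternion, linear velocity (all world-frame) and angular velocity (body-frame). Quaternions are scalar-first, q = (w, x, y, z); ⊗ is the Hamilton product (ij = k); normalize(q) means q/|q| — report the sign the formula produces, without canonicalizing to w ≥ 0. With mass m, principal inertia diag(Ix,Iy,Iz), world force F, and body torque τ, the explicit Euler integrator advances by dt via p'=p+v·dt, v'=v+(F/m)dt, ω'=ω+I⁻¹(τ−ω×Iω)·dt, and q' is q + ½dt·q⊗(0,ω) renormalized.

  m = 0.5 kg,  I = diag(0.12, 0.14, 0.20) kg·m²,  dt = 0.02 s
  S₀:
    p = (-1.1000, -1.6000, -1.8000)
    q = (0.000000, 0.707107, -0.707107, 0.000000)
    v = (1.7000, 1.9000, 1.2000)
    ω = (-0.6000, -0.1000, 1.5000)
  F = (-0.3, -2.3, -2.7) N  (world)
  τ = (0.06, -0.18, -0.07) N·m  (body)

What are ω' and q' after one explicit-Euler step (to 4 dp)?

gyro term ω×Iω = (-0.0090, 0.0720, 0.0012)
α = I⁻¹(τ − ω×Iω) = (0.5750, -1.8000, -0.3560)
ω' = ω + α·dt = (-0.5885, -0.1360, 1.4929)
q⊗(0,ω) = (0.3535535, -1.0606605, -1.0606605, -0.4949749)
q' = normalize(q + ½dt·q⊗(0,ω)) = (0.0035, 0.6964, -0.7176, -0.0049)

ω' = (-0.5885, -0.1360, 1.4929)
q' = (0.0035, 0.6964, -0.7176, -0.0049)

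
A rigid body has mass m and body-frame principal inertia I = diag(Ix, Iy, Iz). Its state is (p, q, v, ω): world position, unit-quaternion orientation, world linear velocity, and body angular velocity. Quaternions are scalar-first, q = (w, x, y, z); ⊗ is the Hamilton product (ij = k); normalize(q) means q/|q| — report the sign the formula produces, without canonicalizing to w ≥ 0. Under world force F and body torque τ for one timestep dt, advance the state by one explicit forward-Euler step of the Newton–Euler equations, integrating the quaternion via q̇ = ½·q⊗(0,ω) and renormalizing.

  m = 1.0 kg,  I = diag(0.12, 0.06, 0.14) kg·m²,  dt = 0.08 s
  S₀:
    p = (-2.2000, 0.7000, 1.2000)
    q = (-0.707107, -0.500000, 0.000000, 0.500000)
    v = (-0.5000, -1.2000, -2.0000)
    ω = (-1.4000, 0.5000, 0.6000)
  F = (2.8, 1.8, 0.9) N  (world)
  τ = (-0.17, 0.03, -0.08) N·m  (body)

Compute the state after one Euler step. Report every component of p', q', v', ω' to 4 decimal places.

p' = (-2.2400, 0.6040, 1.0400)
q' = (-0.7456, -0.4694, -0.0301, 0.4721)
v' = (-0.2760, -1.0560, -1.9280)
ω' = (-1.5293, 0.5176, 0.5303)

precession coupling ω×(Iω) = (0.0240, 0.0168, 0.0420)
α = I⁻¹(τ − ω×Iω) = (-1.6167, 0.2200, -0.8714)
ω' = ω + α·dt = (-1.5293, 0.5176, 0.5303)
Hamilton product q⊗(0,ω) = (-1.0000000, 0.7399498, -0.7535535, -0.6742642)
updated quaternion q' = (-0.7456, -0.4694, -0.0301, 0.4721)
linear accel F/m = (2.8000, 1.8000, 0.9000)
p + v·dt = (-2.2400, 0.6040, 1.0400)
v + (F/m)dt = (-0.2760, -1.0560, -1.9280)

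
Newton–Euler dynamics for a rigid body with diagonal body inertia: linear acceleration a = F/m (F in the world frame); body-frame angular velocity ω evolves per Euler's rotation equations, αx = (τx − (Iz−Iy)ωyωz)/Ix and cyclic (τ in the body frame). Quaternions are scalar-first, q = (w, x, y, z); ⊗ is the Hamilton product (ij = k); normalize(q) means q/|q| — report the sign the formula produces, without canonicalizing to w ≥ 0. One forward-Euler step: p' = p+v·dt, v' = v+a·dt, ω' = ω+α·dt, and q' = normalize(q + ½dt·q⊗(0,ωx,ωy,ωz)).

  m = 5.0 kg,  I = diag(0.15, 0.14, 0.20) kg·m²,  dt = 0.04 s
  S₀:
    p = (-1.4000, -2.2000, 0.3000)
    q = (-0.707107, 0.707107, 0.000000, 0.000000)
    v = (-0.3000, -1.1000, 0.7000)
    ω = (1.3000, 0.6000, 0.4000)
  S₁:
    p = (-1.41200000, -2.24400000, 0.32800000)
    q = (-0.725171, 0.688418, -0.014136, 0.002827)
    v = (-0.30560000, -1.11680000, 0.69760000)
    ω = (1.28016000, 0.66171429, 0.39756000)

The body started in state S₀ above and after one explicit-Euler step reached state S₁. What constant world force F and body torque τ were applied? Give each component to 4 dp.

F = (-0.7000, -2.1000, -0.3000)
τ = (-0.0600, 0.1900, -0.0200)

v₁ − v₀ = (-0.00560000, -0.01680000, -0.00240000)
applied force F = (-0.7000, -2.1000, -0.3000)
Δω = ω₁−ω₀ = (-0.01984000, 0.06171429, -0.00244000)
gyro term ω₀×Iω₀ = (0.0144, -0.0260, -0.0078)
τ = I·(Δω/dt) + ω₀×(Iω₀) = (-0.0600, 0.1900, -0.0200)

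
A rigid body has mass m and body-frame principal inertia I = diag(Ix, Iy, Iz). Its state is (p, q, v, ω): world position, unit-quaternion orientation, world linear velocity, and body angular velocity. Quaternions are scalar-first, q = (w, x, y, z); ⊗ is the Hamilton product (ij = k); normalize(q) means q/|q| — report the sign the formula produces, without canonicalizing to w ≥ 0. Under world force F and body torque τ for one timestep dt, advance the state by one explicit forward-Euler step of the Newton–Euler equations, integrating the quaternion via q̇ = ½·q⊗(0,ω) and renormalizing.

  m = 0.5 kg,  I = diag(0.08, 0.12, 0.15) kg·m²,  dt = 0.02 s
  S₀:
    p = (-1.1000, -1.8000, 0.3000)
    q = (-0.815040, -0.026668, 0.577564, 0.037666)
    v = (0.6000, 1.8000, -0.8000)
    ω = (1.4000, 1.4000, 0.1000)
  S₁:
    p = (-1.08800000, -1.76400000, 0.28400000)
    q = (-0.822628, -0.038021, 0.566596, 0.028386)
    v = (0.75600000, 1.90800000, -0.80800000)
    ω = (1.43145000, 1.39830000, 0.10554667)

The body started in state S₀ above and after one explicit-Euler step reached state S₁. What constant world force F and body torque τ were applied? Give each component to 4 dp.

v₁ − v₀ = (0.15600000, 0.10800000, -0.00800000)
applied force F = (3.9000, 2.7000, -0.2000)
rate change Δω = (0.03145000, -0.00170000, 0.00554667)
precession coupling = (0.0042, -0.0098, 0.0784)
applied torque τ = (0.1300, -0.0200, 0.1200)

F = (3.9000, 2.7000, -0.2000)
τ = (0.1300, -0.0200, 0.1200)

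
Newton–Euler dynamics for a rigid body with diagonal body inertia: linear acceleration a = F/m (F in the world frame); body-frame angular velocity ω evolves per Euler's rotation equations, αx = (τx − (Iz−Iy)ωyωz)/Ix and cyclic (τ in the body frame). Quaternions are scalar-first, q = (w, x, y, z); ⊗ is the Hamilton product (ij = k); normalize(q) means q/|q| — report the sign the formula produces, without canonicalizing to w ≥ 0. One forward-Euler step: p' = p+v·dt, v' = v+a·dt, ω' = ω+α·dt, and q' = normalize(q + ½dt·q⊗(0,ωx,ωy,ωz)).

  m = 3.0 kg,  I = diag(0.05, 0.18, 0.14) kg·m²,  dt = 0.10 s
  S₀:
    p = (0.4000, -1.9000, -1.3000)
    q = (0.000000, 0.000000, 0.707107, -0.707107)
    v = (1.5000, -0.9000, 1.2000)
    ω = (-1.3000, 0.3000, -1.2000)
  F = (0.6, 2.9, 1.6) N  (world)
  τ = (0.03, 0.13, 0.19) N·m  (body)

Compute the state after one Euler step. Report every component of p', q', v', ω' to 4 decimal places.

α = I⁻¹(τ − ω×Iω) = (0.3120, 1.5022, 1.7193)
new body rate ω' = (-1.2688, 0.4502, -1.0281)
2q̇ = q⊗(0,ω) = (-1.0606605, -0.6363963, 0.9192391, 0.9192391)
q + ½dt·q⊗(0,ω), renormalized = (-0.0528, -0.0317, 0.7501, -0.6585)
a = F/m = (0.2000, 0.9667, 0.5333)
new position p' = (0.5500, -1.9900, -1.1800)
v + (F/m)dt = (1.5200, -0.8033, 1.2533)

p' = (0.5500, -1.9900, -1.1800)
q' = (-0.0528, -0.0317, 0.7501, -0.6585)
v' = (1.5200, -0.8033, 1.2533)
ω' = (-1.2688, 0.4502, -1.0281)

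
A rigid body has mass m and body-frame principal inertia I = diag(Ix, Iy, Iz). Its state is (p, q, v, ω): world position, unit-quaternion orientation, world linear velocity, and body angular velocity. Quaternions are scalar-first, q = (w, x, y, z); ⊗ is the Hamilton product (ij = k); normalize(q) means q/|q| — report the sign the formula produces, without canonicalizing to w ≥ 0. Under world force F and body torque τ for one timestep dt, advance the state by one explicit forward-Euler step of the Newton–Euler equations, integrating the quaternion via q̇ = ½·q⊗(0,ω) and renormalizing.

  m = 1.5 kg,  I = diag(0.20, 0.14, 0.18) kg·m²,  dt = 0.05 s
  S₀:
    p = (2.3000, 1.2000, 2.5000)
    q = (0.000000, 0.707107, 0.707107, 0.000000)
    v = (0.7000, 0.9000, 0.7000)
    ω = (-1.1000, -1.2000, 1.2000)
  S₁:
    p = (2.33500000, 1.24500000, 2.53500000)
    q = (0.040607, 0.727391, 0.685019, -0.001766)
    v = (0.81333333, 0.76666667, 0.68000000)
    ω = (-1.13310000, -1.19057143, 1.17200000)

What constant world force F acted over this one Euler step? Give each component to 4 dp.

F = (3.4000, -4.0000, -0.6000)

velocity change Δv = (0.11333333, -0.13333333, -0.02000000)
applied force F = (3.4000, -4.0000, -0.6000)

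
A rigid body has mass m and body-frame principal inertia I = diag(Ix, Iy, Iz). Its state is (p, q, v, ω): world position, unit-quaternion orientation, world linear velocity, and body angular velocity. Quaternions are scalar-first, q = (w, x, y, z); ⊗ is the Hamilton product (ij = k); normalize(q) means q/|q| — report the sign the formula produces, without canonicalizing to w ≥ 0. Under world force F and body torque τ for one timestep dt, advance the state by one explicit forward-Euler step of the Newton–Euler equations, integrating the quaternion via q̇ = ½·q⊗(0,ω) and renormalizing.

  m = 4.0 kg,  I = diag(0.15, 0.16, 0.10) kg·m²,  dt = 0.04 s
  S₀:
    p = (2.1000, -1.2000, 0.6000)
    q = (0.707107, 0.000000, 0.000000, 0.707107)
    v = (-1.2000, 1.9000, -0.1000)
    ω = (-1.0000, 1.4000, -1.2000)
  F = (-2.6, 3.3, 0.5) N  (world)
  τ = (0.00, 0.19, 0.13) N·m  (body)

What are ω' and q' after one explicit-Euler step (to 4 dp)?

(τ − ω×Iω)/I = (-0.6720, 0.8125, 1.4400)
ω' = ω + α·dt = (-1.0269, 1.4325, -1.1424)
Hamilton product q⊗(0,ω) = (0.8485284, -1.6970568, 0.2828428, -0.8485284)
q + ½dt·q⊗(0,ω), renormalized = (0.7234, -0.0339, 0.0057, 0.6895)

ω' = (-1.0269, 1.4325, -1.1424)
q' = (0.7234, -0.0339, 0.0057, 0.6895)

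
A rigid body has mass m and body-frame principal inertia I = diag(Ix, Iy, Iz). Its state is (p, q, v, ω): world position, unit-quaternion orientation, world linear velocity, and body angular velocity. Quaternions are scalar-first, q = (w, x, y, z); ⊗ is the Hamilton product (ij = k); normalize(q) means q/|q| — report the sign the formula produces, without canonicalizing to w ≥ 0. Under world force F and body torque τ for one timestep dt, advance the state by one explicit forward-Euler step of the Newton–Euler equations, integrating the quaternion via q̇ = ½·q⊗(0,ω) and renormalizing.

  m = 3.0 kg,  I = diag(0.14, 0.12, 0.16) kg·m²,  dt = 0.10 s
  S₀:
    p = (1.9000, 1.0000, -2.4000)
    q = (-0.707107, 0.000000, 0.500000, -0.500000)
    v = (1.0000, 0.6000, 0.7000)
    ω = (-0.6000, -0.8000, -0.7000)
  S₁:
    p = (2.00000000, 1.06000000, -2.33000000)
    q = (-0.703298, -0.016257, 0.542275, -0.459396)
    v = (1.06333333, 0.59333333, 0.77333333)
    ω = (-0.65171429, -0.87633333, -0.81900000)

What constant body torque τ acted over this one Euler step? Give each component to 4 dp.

ω₁ − ω₀ = (-0.05171429, -0.07633333, -0.11900000)
ω₀×(Iω₀) = (0.0224, -0.0084, -0.0096)
applied torque τ = (-0.0500, -0.1000, -0.2000)

τ = (-0.0500, -0.1000, -0.2000)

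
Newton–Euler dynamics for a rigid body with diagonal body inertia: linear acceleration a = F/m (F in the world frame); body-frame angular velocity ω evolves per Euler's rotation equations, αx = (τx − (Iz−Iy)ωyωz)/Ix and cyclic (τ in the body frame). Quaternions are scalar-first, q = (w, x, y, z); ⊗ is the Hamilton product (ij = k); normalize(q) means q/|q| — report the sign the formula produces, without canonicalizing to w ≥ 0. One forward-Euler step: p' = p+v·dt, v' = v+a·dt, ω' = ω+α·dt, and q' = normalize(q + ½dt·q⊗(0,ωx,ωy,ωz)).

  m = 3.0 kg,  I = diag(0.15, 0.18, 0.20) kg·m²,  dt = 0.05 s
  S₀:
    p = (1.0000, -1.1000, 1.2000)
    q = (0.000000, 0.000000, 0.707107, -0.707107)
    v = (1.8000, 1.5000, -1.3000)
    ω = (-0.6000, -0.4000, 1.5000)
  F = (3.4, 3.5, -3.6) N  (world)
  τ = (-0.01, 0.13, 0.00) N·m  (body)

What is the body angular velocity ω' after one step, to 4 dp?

(τ − ω×Iω)/I = (0.0133, 0.4722, -0.0360)
ω + α·dt = (-0.5993, -0.3764, 1.4982)

ω' = (-0.5993, -0.3764, 1.4982)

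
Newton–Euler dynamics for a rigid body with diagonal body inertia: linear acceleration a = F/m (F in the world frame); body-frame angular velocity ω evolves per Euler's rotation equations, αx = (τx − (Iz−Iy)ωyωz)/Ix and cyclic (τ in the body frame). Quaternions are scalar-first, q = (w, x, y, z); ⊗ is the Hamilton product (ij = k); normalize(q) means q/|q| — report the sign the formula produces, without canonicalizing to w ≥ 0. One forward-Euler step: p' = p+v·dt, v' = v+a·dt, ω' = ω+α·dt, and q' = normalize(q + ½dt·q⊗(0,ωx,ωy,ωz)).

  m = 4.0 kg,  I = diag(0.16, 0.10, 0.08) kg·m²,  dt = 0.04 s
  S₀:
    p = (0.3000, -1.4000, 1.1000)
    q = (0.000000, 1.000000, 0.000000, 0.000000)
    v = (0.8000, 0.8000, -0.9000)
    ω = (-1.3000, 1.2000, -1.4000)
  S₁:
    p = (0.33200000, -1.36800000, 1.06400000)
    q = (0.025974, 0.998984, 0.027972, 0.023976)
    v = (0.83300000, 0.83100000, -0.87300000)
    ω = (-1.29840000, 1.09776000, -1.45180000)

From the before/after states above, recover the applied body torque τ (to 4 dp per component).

τ = (0.0400, -0.1100, -0.0100)

ω₁ − ω₀ = (0.00160000, -0.10224000, -0.05180000)
ω₀×(Iω₀) = (0.0336, 0.1456, 0.0936)
applied torque τ = (0.0400, -0.1100, -0.0100)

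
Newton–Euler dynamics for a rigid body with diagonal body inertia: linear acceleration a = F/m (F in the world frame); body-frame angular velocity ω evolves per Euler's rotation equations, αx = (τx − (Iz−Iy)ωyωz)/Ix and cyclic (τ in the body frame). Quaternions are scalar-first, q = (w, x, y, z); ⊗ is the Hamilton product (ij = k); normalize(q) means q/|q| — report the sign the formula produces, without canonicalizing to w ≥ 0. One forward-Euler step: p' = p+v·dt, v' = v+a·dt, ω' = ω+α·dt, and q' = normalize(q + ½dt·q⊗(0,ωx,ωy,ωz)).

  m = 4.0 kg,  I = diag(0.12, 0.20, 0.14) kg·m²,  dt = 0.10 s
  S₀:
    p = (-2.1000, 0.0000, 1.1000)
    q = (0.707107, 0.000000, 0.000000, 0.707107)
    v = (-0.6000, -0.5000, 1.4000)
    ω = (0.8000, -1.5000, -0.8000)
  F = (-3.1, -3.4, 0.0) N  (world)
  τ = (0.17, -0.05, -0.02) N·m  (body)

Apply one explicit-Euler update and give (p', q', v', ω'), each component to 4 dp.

p' = (-2.1600, -0.0500, 1.2400)
q' = (0.7322, 0.0810, -0.0246, 0.6758)
v' = (-0.6775, -0.5850, 1.4000)
ω' = (1.0017, -1.5314, -0.7457)

gyro term ω×Iω = (-0.0720, 0.0128, -0.0960)
angular accel α = (2.0167, -0.3140, 0.5429)
ω + α·dt = (1.0017, -1.5314, -0.7457)
2q̇ = q⊗(0,ω) = (0.5656856, 1.6263461, -0.4949749, -0.5656856)
q + ½dt·q⊗(0,ω), renormalized = (0.7322, 0.0810, -0.0246, 0.6758)
new position p' = (-2.1600, -0.0500, 1.2400)
v + (F/m)dt = (-0.6775, -0.5850, 1.4000)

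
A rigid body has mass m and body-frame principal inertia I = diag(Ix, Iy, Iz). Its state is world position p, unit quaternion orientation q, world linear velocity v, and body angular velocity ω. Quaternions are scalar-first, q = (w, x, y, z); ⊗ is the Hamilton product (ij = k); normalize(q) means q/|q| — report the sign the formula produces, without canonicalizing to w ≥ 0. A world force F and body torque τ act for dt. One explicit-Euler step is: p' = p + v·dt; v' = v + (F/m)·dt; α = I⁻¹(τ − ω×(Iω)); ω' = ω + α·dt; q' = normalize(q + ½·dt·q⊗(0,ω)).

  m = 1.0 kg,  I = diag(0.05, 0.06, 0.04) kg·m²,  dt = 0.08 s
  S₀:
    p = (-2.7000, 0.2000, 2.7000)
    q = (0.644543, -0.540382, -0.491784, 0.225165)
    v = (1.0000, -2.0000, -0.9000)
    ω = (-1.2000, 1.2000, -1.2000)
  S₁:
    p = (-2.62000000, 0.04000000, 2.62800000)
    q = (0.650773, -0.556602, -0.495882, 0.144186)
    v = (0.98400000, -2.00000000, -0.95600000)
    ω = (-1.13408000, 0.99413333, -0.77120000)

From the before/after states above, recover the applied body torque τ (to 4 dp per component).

Δω = ω₁−ω₀ = (0.06592000, -0.20586667, 0.42880000)
precession coupling = (0.0288, 0.0144, -0.0144)
I·α + gyro = (0.0700, -0.1400, 0.2000)

τ = (0.0700, -0.1400, 0.2000)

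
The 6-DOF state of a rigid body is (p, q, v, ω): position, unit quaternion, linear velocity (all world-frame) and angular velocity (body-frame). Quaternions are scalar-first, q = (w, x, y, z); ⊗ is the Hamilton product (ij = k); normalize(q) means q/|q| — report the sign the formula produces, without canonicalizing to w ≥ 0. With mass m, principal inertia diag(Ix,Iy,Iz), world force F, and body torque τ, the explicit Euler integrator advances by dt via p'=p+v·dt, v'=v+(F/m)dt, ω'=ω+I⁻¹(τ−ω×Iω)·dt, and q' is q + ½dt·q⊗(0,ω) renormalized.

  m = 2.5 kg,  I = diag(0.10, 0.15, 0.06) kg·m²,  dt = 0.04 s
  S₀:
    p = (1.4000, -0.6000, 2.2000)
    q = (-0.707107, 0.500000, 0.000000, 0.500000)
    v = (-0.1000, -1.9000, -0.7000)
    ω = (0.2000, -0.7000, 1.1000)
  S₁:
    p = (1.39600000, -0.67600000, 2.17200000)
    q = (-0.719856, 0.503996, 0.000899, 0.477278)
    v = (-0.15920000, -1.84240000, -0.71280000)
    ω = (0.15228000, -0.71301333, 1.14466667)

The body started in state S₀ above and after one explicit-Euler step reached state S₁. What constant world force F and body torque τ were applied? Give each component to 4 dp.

ω₁ − ω₀ = (-0.04772000, -0.01301333, 0.04466667)
I·α + gyro = (-0.0500, -0.0400, 0.0600)
Δv = v₁−v₀ = (-0.05920000, 0.05760000, -0.01280000)
applied force F = (-3.7000, 3.6000, -0.8000)

F = (-3.7000, 3.6000, -0.8000)
τ = (-0.0500, -0.0400, 0.0600)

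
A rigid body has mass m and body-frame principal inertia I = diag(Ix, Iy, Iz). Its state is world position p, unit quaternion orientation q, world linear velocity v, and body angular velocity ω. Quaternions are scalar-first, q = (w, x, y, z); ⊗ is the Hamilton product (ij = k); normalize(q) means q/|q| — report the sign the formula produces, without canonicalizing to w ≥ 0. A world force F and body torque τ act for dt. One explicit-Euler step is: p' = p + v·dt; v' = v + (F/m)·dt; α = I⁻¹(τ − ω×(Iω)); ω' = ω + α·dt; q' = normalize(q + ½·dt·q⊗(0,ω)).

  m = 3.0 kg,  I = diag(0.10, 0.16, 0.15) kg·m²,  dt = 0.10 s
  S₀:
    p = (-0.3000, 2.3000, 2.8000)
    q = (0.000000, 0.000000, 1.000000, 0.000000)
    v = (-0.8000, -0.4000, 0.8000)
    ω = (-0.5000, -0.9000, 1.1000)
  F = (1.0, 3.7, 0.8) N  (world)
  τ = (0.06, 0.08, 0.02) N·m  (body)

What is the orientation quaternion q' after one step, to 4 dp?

Hamilton product q⊗(0,ω) = (0.9000000, 1.1000000, 0.0000000, 0.5000000)
q + ½dt·q⊗(0,ω), renormalized = (0.0449, 0.0548, 0.9972, 0.0249)

q' = (0.0449, 0.0548, 0.9972, 0.0249)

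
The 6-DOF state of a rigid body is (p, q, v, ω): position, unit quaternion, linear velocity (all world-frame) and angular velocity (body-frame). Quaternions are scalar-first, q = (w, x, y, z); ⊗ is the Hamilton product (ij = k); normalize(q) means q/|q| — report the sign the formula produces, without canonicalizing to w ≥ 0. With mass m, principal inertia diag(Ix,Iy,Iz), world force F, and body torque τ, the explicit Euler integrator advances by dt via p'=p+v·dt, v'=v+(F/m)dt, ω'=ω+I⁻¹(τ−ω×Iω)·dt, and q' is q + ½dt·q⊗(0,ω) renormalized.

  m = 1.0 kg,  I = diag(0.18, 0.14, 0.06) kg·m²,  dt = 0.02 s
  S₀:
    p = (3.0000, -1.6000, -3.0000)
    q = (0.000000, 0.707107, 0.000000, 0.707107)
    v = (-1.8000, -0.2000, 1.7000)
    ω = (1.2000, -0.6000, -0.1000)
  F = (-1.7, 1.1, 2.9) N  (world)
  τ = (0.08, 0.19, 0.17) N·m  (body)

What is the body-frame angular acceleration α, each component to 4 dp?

gyro term ω×Iω = (-0.0048, -0.0144, 0.0288)
(τ − ω×Iω)/I = (0.4711, 1.4600, 2.3533)

α = (0.4711, 1.4600, 2.3533)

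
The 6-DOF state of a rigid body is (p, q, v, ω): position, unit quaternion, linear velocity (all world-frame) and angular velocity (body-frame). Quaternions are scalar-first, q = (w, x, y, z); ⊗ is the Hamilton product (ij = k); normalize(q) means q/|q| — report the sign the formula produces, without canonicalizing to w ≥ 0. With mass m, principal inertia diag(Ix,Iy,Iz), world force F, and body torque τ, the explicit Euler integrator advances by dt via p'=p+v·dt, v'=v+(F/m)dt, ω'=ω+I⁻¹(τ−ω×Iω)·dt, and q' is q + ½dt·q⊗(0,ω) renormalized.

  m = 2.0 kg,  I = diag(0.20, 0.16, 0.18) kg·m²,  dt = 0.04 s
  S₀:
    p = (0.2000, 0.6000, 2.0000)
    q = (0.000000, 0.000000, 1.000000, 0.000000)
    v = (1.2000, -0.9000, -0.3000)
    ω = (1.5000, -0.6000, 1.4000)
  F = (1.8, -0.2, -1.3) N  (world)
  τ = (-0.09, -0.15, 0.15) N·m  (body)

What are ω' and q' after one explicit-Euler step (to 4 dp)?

ω' = (1.4854, -0.6480, 1.4253)
q' = (0.0120, 0.0280, 0.9991, -0.0300)

ω×(Iω) gyroscopic = (-0.0168, 0.0420, 0.0360)
(τ − ω×Iω)/I = (-0.3660, -1.2000, 0.6333)
ω' = ω + α·dt = (1.4854, -0.6480, 1.4253)
2q̇ = q⊗(0,ω) = (0.6000000, 1.4000000, 0.0000000, -1.5000000)
q' = normalize(q + ½dt·q⊗(0,ω)) = (0.0120, 0.0280, 0.9991, -0.0300)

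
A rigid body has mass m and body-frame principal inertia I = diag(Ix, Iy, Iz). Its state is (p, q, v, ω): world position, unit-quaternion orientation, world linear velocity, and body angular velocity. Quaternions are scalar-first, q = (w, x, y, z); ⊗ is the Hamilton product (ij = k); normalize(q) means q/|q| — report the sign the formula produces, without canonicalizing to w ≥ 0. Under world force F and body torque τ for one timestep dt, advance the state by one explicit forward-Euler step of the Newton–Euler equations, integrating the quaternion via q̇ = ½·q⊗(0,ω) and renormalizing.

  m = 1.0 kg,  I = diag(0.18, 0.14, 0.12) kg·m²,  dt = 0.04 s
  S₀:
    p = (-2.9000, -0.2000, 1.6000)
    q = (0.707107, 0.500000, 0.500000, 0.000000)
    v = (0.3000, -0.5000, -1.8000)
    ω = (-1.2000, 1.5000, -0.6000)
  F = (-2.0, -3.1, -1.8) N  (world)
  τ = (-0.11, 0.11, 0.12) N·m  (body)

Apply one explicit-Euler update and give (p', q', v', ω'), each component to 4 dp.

p' = (-2.8880, -0.2200, 1.5280)
q' = (0.7035, 0.4766, 0.5268, 0.0185)
v' = (0.2200, -0.6240, -1.8720)
ω' = (-1.2284, 1.5191, -0.5840)

gyro term ω×Iω = (0.0180, 0.0432, 0.0720)
α = I⁻¹(τ − ω×Iω) = (-0.7111, 0.4771, 0.4000)
ω + α·dt = (-1.2284, 1.5191, -0.5840)
Hamilton product q⊗(0,ω) = (-0.1500000, -1.1485284, 1.3606605, 0.9257358)
q + ½dt·q⊗(0,ω), renormalized = (0.7035, 0.4766, 0.5268, 0.0185)
new position p' = (-2.8880, -0.2200, 1.5280)
new velocity v' = (0.2200, -0.6240, -1.8720)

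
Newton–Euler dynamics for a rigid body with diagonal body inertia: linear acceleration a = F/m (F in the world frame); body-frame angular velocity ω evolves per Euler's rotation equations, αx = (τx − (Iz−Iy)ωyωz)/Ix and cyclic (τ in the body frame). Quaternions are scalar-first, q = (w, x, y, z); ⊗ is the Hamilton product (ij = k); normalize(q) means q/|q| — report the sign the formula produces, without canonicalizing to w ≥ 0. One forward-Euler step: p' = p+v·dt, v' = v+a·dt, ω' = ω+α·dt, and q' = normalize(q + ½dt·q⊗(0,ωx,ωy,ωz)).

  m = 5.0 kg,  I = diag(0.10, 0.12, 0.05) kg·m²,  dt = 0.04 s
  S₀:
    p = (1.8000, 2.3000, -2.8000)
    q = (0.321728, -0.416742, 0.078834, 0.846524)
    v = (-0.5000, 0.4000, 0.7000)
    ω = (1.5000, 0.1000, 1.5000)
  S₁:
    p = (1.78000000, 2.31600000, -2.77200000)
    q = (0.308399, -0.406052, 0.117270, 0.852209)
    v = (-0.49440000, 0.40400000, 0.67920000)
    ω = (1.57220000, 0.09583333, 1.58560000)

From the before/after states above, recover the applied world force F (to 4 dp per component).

velocity change Δv = (0.00560000, 0.00400000, -0.02080000)
m·(v₁−v₀)/dt = (0.7000, 0.5000, -2.6000)

F = (0.7000, 0.5000, -2.6000)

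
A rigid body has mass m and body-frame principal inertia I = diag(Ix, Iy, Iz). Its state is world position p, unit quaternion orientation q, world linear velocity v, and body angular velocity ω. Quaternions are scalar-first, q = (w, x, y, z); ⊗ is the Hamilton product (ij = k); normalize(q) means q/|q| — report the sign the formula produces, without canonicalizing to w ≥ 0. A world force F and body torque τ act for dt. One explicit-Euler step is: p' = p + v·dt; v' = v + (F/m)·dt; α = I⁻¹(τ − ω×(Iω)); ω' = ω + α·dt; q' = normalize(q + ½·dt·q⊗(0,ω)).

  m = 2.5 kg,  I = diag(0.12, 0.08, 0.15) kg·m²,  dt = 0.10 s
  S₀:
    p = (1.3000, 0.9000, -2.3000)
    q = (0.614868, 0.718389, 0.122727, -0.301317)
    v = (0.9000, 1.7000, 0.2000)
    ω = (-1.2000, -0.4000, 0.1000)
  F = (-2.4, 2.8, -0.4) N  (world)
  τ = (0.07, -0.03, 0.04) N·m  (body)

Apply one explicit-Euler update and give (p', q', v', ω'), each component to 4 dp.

p' = (1.3900, 1.0700, -2.2800)
q' = (0.6606, 0.6747, 0.1247, -0.3046)
v' = (0.8040, 1.8120, 0.1840)
ω' = (-1.1393, -0.4420, 0.1395)

ω×(Iω) gyroscopic = (-0.0028, 0.0036, -0.0192)
α = I⁻¹(τ − ω×Iω) = (0.6067, -0.4200, 0.3947)
new body rate ω' = (-1.1393, -0.4420, 0.1395)
q⊗(0,ω) = (0.9412893, -0.8460957, 0.0437943, -0.0785964)
q' = normalize(q + ½dt·q⊗(0,ω)) = (0.6606, 0.6747, 0.1247, -0.3046)
p + v·dt = (1.3900, 1.0700, -2.2800)
v + (F/m)dt = (0.8040, 1.8120, 0.1840)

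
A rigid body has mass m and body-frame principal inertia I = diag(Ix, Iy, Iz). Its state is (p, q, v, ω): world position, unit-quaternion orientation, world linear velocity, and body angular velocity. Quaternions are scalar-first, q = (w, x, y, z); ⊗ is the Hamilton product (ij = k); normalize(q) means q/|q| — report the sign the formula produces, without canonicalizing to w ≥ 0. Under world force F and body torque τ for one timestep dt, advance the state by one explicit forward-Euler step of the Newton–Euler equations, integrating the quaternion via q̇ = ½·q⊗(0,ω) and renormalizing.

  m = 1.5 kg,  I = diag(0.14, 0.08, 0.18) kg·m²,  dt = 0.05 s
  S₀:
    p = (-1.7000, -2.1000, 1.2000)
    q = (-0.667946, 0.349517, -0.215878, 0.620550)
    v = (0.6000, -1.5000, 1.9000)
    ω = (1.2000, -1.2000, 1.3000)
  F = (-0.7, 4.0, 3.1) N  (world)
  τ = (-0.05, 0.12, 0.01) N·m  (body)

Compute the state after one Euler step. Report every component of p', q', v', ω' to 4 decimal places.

linear accel F/m = (-0.4667, 2.6667, 2.0667)
p + v·dt = (-1.6700, -2.1750, 1.2950)
v + (F/m)dt = (0.5767, -1.3667, 2.0033)
precession coupling ω×(Iω) = (-0.1560, -0.0624, 0.0864)
(τ − ω×Iω)/I = (0.7571, 2.2800, -0.4244)
ω + α·dt = (1.2379, -1.0860, 1.2788)
q⊗(0,ω) = (-1.4851890, -0.3375166, 1.0918231, -1.0286966)
updated quaternion q' = (-0.7041, 0.3406, -0.1883, 0.5940)

p' = (-1.6700, -2.1750, 1.2950)
q' = (-0.7041, 0.3406, -0.1883, 0.5940)
v' = (0.5767, -1.3667, 2.0033)
ω' = (1.2379, -1.0860, 1.2788)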